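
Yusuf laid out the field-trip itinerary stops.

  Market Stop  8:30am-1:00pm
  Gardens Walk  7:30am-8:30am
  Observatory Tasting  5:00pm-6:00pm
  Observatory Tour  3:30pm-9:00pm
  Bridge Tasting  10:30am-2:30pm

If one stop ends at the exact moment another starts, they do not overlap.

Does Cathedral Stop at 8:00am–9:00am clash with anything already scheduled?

Gardens Walk: starts 7:30am before Cathedral Stop ends 9:00am, and ends 8:30am after Cathedral Stop starts 8:00am → overlap.
Market Stop: starts 8:30am before Cathedral Stop ends 9:00am, and ends 1:00pm after Cathedral Stop starts 8:00am → overlap.
Bridge Tasting: starts 10:30am at or after Cathedral Stop ends 9:00am → clear.
Observatory Tour: starts 3:30pm at or after Cathedral Stop ends 9:00am → clear.
Observatory Tasting: starts 5:00pm at or after Cathedral Stop ends 9:00am → clear.
Cathedral Stop overlaps Gardens Walk, Market Stop.

Yes — it overlaps Gardens Walk, Market Stop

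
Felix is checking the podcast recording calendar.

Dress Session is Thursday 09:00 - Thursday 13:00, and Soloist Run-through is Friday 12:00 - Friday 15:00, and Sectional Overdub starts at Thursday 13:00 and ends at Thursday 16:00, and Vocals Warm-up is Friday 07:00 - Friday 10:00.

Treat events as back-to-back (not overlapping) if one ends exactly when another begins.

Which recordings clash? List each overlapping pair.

Sorted by start: Dress Session, Sectional Overdub, Vocals Warm-up, Soloist Run-through.
Sectional Overdub starts exactly when Dress Session ends (back-to-back, no overlap); Dress Session is clear from here.
Vocals Warm-up starts after Sectional Overdub ends; Sectional Overdub is clear from here.
Soloist Run-through starts after Vocals Warm-up ends.

no conflicts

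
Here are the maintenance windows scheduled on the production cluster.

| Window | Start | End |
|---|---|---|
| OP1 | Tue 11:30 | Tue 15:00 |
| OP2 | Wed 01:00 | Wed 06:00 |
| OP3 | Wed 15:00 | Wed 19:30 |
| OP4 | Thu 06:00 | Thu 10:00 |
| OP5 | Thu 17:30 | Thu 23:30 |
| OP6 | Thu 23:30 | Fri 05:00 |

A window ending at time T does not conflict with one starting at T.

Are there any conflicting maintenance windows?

Sorted by start: OP1, OP2, OP3, OP4, OP5, OP6.
OP2 starts after OP1 ends — done with OP1.
OP3 starts after OP2 ends — done with OP2.
OP4 starts after OP3 ends — done with OP3.
OP5 starts after OP4 ends — done with OP4.
OP6 starts exactly when OP5 ends (back-to-back, no overlap).
Every pair is clear; the schedule has no overlaps.

No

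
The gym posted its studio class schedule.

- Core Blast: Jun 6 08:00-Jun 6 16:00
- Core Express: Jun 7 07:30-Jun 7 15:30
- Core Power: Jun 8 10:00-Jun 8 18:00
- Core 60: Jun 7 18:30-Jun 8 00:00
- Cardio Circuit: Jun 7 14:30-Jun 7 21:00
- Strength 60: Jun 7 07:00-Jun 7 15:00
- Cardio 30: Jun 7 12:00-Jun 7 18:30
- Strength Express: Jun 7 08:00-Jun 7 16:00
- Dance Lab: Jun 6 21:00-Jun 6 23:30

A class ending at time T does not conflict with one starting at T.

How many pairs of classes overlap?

11

Sorted by start: Core Blast, Dance Lab, Strength 60, Core Express, Strength Express, Cardio 30, Cardio Circuit, Core 60, Core Power.
Dance Lab starts after Core Blast ends, so Core Blast has no further overlaps.
Strength 60 starts after Dance Lab ends, so Dance Lab has no further overlaps.
Core Express starts before Strength 60 ends → Strength 60 and Core Express overlap.
Strength Express starts before Strength 60 ends → Strength 60 and Strength Express overlap.
Cardio 30 starts before Strength 60 ends → Strength 60 and Cardio 30 overlap.
Cardio Circuit starts before Strength 60 ends → Strength 60 and Cardio Circuit overlap.
Core 60 starts after Strength 60 ends, so Strength 60 has no further overlaps.
Strength Express starts before Core Express ends → Core Express and Strength Express overlap.
Cardio 30 starts before Core Express ends → Core Express and Cardio 30 overlap.
Cardio Circuit starts before Core Express ends → Core Express and Cardio Circuit overlap.
Core 60 starts after Core Express ends, so Core Express has no further overlaps.
Cardio 30 starts before Strength Express ends → Strength Express and Cardio 30 overlap.
Cardio Circuit starts before Strength Express ends → Strength Express and Cardio Circuit overlap.
Core 60 starts after Strength Express ends, so Strength Express has no further overlaps.
Cardio Circuit starts before Cardio 30 ends → Cardio 30 and Cardio Circuit overlap.
Core 60 starts exactly when Cardio 30 ends (back-to-back, no overlap), so Cardio 30 has no further overlaps.
Core 60 starts before Cardio Circuit ends → Cardio Circuit and Core 60 overlap.
Core Power starts after Cardio Circuit ends.
Core Power starts after Core 60 ends.
Overlapping pairs: Cardio 30 & Cardio Circuit, Cardio 30 & Core Express, Cardio 30 & Strength 60, Cardio 30 & Strength Express, Cardio Circuit & Core 60, Cardio Circuit & Core Express, Cardio Circuit & Strength 60, Cardio Circuit & Strength Express, Core Express & Strength 60, Core Express & Strength Express, Strength 60 & Strength Express — 11 in total.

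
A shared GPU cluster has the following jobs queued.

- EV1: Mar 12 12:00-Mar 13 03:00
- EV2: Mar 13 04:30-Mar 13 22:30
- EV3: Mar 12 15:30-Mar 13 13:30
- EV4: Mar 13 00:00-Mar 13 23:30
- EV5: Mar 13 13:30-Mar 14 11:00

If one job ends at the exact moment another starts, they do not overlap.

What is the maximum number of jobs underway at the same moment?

Sort all start/end points and keep a running count:
Mar 12 12:00 start EV1 → 1
Mar 12 15:30 start EV3 → 2
Mar 13 00:00 start EV4 → 3
Mar 13 03:00 end EV1 → 2
Mar 13 04:30 start EV2 → 3
Mar 13 13:30 end EV3 → 2
Mar 13 13:30 start EV5 → 3
Mar 13 22:30 end EV2 → 2
Mar 13 23:30 end EV4 → 1
Mar 14 11:00 end EV5 → 0
Peak is 3, at Mar 13 00:00 (EV1, EV3, EV4).

3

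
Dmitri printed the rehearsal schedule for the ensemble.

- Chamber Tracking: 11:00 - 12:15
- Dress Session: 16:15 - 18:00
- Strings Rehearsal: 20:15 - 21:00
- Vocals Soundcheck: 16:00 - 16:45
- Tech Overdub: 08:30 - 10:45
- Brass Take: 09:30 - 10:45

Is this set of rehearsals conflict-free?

Sorted by start: Tech Overdub, Brass Take, Chamber Tracking, Vocals Soundcheck, Dress Session, Strings Rehearsal.
Brass Take starts before Tech Overdub ends → Tech Overdub and Brass Take overlap.
That's a conflict, so the schedule is not conflict-free.

No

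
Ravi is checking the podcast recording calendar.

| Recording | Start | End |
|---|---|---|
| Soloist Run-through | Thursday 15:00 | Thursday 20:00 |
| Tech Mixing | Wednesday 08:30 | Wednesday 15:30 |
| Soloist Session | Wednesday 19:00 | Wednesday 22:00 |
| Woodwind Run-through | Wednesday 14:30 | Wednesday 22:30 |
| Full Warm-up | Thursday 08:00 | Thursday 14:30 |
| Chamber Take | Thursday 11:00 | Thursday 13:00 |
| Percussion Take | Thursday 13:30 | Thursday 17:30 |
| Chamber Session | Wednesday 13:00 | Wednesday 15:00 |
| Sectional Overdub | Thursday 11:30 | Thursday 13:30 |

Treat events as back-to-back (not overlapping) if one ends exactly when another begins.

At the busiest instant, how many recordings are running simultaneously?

3

Walk through starts and ends in time order (an end at T is processed before a start at T):
Wednesday 08:30 start Tech Mixing → 1
Wednesday 13:00 start Chamber Session → 2
Wednesday 14:30 start Woodwind Run-through → 3
Wednesday 15:00 end Chamber Session → 2
Wednesday 15:30 end Tech Mixing → 1
Wednesday 19:00 start Soloist Session → 2
Wednesday 22:00 end Soloist Session → 1
Wednesday 22:30 end Woodwind Run-through → 0
Thursday 08:00 start Full Warm-up → 1
Thursday 11:00 start Chamber Take → 2
Thursday 11:30 start Sectional Overdub → 3
Thursday 13:00 end Chamber Take → 2
Thursday 13:30 end Sectional Overdub → 1
Thursday 13:30 start Percussion Take → 2
Thursday 14:30 end Full Warm-up → 1
Thursday 15:00 start Soloist Run-through → 2
Thursday 17:30 end Percussion Take → 1
Thursday 20:00 end Soloist Run-through → 0
Peak is 3, at Wednesday 14:30 (Chamber Session, Tech Mixing, Woodwind Run-through).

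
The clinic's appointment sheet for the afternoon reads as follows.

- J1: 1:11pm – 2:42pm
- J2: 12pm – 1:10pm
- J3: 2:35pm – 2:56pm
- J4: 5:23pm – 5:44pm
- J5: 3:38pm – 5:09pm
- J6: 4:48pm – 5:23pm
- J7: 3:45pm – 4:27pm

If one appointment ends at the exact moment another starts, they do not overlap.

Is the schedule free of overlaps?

Sorted by start: J2, J1, J3, J5, J7, J6, J4.
J1 starts after J2 ends; J2 is clear from here.
J3 starts before J1 ends → J1 and J3 overlap.
That's a conflict, so the schedule is not conflict-free.

No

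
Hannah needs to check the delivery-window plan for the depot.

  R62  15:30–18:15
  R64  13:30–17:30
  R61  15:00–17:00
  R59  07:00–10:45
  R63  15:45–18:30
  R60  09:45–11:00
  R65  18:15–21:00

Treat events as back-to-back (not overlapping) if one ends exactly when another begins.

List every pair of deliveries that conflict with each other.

Sorted by start: R59, R60, R64, R61, R62, R63, R65.
R60 starts before R59 ends → R59 and R60 overlap.
R64 starts after R59 ends, so R59 has no further overlaps.
R64 starts after R60 ends, so R60 has no further overlaps.
R61 starts before R64 ends → R64 and R61 overlap.
R62 starts before R64 ends → R64 and R62 overlap.
R63 starts before R64 ends → R64 and R63 overlap.
R65 starts after R64 ends.
R62 starts before R61 ends → R61 and R62 overlap.
R63 starts before R61 ends → R61 and R63 overlap.
R65 starts after R61 ends.
R63 starts before R62 ends → R62 and R63 overlap.
R65 starts exactly when R62 ends (back-to-back, no overlap).
R65 starts before R63 ends → R63 and R65 overlap.

R59 & R60, R61 & R62, R61 & R63, R61 & R64, R62 & R63, R62 & R64, R63 & R64, R63 & R65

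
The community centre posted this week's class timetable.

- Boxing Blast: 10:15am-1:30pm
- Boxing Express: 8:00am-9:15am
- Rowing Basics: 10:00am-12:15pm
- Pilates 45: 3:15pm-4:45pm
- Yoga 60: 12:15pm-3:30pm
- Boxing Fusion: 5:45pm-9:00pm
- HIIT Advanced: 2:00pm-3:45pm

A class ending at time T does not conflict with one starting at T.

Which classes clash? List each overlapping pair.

Sorted by start: Boxing Express, Rowing Basics, Boxing Blast, Yoga 60, HIIT Advanced, Pilates 45, Boxing Fusion.
Rowing Basics starts after Boxing Express ends — done with Boxing Express.
Boxing Blast starts before Rowing Basics ends → Rowing Basics and Boxing Blast overlap.
Yoga 60 starts exactly when Rowing Basics ends (back-to-back, no overlap) — done with Rowing Basics.
Yoga 60 starts before Boxing Blast ends → Boxing Blast and Yoga 60 overlap.
HIIT Advanced starts after Boxing Blast ends — done with Boxing Blast.
HIIT Advanced starts before Yoga 60 ends → Yoga 60 and HIIT Advanced overlap.
Pilates 45 starts before Yoga 60 ends → Yoga 60 and Pilates 45 overlap.
Boxing Fusion starts after Yoga 60 ends.
Pilates 45 starts before HIIT Advanced ends → HIIT Advanced and Pilates 45 overlap.
Boxing Fusion starts after HIIT Advanced ends.
Boxing Fusion starts after Pilates 45 ends.

Boxing Blast & Rowing Basics, Boxing Blast & Yoga 60, HIIT Advanced & Pilates 45, HIIT Advanced & Yoga 60, Pilates 45 & Yoga 60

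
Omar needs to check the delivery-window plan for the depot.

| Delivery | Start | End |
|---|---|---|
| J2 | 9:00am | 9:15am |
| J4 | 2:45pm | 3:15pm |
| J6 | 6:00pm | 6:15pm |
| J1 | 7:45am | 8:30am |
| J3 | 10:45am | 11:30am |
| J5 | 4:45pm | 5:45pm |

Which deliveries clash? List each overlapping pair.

no conflicts

Sorted by start: J1, J2, J3, J4, J5, J6.
J2 starts after J1 ends, so nothing later overlaps J1 either.
J3 starts after J2 ends, so nothing later overlaps J2 either.
J4 starts after J3 ends, so nothing later overlaps J3 either.
J5 starts after J4 ends, so nothing later overlaps J4 either.
J6 starts after J5 ends.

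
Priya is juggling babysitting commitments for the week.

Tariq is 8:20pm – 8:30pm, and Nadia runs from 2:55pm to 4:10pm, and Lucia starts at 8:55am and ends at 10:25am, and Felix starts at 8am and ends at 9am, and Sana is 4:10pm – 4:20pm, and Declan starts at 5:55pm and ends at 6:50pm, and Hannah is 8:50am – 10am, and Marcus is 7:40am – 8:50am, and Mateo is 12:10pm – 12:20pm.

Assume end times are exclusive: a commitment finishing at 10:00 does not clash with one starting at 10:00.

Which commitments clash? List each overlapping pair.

Two intervals overlap when each starts before the other ends.
Sorted by start: Marcus, Felix, Hannah, Lucia, Mateo, Nadia, Sana, Declan, Tariq.
Felix starts before Marcus ends → Marcus and Felix overlap.
Hannah starts exactly when Marcus ends (back-to-back, no overlap), so nothing later overlaps Marcus either.
Hannah starts before Felix ends → Felix and Hannah overlap.
Lucia starts before Felix ends → Felix and Lucia overlap.
Mateo starts after Felix ends, so nothing later overlaps Felix either.
Lucia starts before Hannah ends → Hannah and Lucia overlap.
Mateo starts after Hannah ends, so nothing later overlaps Hannah either.
Mateo starts after Lucia ends, so nothing later overlaps Lucia either.
Nadia starts after Mateo ends, so nothing later overlaps Mateo either.
Sana starts exactly when Nadia ends (back-to-back, no overlap), so nothing later overlaps Nadia either.
Declan starts after Sana ends, so nothing later overlaps Sana either.
Tariq starts after Declan ends.

Felix & Hannah, Felix & Lucia, Felix & Marcus, Hannah & Lucia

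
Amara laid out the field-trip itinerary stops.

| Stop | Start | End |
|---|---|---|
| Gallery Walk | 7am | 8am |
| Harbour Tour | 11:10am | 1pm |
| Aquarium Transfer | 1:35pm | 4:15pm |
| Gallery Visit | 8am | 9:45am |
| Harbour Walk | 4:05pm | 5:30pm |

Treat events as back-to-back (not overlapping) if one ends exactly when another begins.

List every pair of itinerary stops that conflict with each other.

Aquarium Transfer & Harbour Walk

Sorted by start: Gallery Walk, Gallery Visit, Harbour Tour, Aquarium Transfer, Harbour Walk.
Gallery Visit starts exactly when Gallery Walk ends (back-to-back, no overlap), so Gallery Walk has no further overlaps.
Harbour Tour starts after Gallery Visit ends, so Gallery Visit has no further overlaps.
Aquarium Transfer starts after Harbour Tour ends, so Harbour Tour has no further overlaps.
Harbour Walk starts before Aquarium Transfer ends → Aquarium Transfer and Harbour Walk overlap.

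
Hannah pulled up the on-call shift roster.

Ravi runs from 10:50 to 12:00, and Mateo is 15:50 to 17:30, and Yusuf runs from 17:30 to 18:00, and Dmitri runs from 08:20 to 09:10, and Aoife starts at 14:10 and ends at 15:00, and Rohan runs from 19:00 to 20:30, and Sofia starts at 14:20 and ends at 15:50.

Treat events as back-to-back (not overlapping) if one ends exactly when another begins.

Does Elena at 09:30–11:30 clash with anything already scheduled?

Dmitri: ends 09:10 at or before Elena starts 09:30 → clear.
Ravi: starts 10:50 before Elena ends 11:30, and ends 12:00 after Elena starts 09:30 → overlap.
Aoife: starts 14:10 at or after Elena ends 11:30 → clear.
Sofia: starts 14:20 at or after Elena ends 11:30 → clear.
Mateo: starts 15:50 at or after Elena ends 11:30 → clear.
Yusuf: starts 17:30 at or after Elena ends 11:30 → clear.
Rohan: starts 19:00 at or after Elena ends 11:30 → clear.
Elena overlaps Ravi.

Yes — it overlaps Ravi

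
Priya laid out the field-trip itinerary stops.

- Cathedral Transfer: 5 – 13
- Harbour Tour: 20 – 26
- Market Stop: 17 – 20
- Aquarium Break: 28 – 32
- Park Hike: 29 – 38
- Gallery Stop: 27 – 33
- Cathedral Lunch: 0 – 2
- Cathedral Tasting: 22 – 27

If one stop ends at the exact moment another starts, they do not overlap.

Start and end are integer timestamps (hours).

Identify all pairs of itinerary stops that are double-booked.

Sorted by start: Cathedral Lunch, Cathedral Transfer, Market Stop, Harbour Tour, Cathedral Tasting, Gallery Stop, Aquarium Break, Park Hike.
Cathedral Transfer starts after Cathedral Lunch ends; Cathedral Lunch is clear from here.
Market Stop starts after Cathedral Transfer ends; Cathedral Transfer is clear from here.
Harbour Tour starts exactly when Market Stop ends (back-to-back, no overlap); Market Stop is clear from here.
Cathedral Tasting starts before Harbour Tour ends → Harbour Tour and Cathedral Tasting overlap.
Gallery Stop starts after Harbour Tour ends; Harbour Tour is clear from here.
Gallery Stop starts exactly when Cathedral Tasting ends (back-to-back, no overlap); Cathedral Tasting is clear from here.
Aquarium Break starts before Gallery Stop ends → Gallery Stop and Aquarium Break overlap.
Park Hike starts before Gallery Stop ends → Gallery Stop and Park Hike overlap.
Park Hike starts before Aquarium Break ends → Aquarium Break and Park Hike overlap.

Aquarium Break & Gallery Stop, Aquarium Break & Park Hike, Cathedral Tasting & Harbour Tour, Gallery Stop & Park Hike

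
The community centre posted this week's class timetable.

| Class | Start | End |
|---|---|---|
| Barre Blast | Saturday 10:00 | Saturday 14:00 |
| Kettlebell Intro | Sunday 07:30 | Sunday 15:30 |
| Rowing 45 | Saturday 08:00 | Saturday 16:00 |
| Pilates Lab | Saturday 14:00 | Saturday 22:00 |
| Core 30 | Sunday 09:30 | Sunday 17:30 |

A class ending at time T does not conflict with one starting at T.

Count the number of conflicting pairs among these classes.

3

Sorted by start: Rowing 45, Barre Blast, Pilates Lab, Kettlebell Intro, Core 30.
Barre Blast starts before Rowing 45 ends → Rowing 45 and Barre Blast overlap.
Pilates Lab starts before Rowing 45 ends → Rowing 45 and Pilates Lab overlap.
Kettlebell Intro starts after Rowing 45 ends; Rowing 45 is clear from here.
Pilates Lab starts exactly when Barre Blast ends (back-to-back, no overlap); Barre Blast is clear from here.
Kettlebell Intro starts after Pilates Lab ends; Pilates Lab is clear from here.
Core 30 starts before Kettlebell Intro ends → Kettlebell Intro and Core 30 overlap.
Overlapping pairs: Barre Blast & Rowing 45, Core 30 & Kettlebell Intro, Pilates Lab & Rowing 45 — 3 in total.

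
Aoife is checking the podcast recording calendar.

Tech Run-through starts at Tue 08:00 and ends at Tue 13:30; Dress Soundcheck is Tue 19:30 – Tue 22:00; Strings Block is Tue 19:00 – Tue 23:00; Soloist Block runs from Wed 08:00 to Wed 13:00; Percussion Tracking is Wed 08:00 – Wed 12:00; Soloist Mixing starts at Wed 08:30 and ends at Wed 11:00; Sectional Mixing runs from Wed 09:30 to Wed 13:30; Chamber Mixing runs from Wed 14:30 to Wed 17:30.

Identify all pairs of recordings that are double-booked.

Sorted by start: Tech Run-through, Strings Block, Dress Soundcheck, Soloist Block, Percussion Tracking, Soloist Mixing, Sectional Mixing, Chamber Mixing.
Strings Block starts after Tech Run-through ends, so Tech Run-through has no further overlaps.
Dress Soundcheck starts before Strings Block ends → Strings Block and Dress Soundcheck overlap.
Soloist Block starts after Strings Block ends, so Strings Block has no further overlaps.
Soloist Block starts after Dress Soundcheck ends, so Dress Soundcheck has no further overlaps.
Percussion Tracking starts before Soloist Block ends → Soloist Block and Percussion Tracking overlap.
Soloist Mixing starts before Soloist Block ends → Soloist Block and Soloist Mixing overlap.
Sectional Mixing starts before Soloist Block ends → Soloist Block and Sectional Mixing overlap.
Chamber Mixing starts after Soloist Block ends.
Soloist Mixing starts before Percussion Tracking ends → Percussion Tracking and Soloist Mixing overlap.
Sectional Mixing starts before Percussion Tracking ends → Percussion Tracking and Sectional Mixing overlap.
Chamber Mixing starts after Percussion Tracking ends.
Sectional Mixing starts before Soloist Mixing ends → Soloist Mixing and Sectional Mixing overlap.
Chamber Mixing starts after Soloist Mixing ends.
Chamber Mixing starts after Sectional Mixing ends.

Dress Soundcheck & Strings Block, Percussion Tracking & Sectional Mixing, Percussion Tracking & Soloist Block, Percussion Tracking & Soloist Mixing, Sectional Mixing & Soloist Block, Sectional Mixing & Soloist Mixing, Soloist Block & Soloist Mixing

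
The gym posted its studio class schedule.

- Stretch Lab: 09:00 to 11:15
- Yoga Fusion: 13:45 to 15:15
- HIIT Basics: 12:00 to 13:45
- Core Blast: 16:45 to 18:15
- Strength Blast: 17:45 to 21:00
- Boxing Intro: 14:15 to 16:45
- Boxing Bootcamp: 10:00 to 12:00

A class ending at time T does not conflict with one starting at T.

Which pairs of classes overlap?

Boxing Bootcamp & Stretch Lab, Boxing Intro & Yoga Fusion, Core Blast & Strength Blast

Check each pair: they overlap iff neither finishes before the other starts.
Sorted by start: Stretch Lab, Boxing Bootcamp, HIIT Basics, Yoga Fusion, Boxing Intro, Core Blast, Strength Blast.
Boxing Bootcamp starts before Stretch Lab ends → Stretch Lab and Boxing Bootcamp overlap.
HIIT Basics starts after Stretch Lab ends, so Stretch Lab has no further overlaps.
HIIT Basics starts exactly when Boxing Bootcamp ends (back-to-back, no overlap), so Boxing Bootcamp has no further overlaps.
Yoga Fusion starts exactly when HIIT Basics ends (back-to-back, no overlap), so HIIT Basics has no further overlaps.
Boxing Intro starts before Yoga Fusion ends → Yoga Fusion and Boxing Intro overlap.
Core Blast starts after Yoga Fusion ends, so Yoga Fusion has no further overlaps.
Core Blast starts exactly when Boxing Intro ends (back-to-back, no overlap), so Boxing Intro has no further overlaps.
Strength Blast starts before Core Blast ends → Core Blast and Strength Blast overlap.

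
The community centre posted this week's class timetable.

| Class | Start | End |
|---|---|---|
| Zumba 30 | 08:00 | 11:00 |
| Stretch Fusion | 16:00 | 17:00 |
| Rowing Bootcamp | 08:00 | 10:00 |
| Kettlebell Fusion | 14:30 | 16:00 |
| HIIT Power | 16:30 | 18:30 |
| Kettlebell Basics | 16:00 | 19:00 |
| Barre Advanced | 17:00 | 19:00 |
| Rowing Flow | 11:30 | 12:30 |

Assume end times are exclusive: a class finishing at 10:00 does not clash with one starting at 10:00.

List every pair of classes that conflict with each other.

Barre Advanced & HIIT Power, Barre Advanced & Kettlebell Basics, HIIT Power & Kettlebell Basics, HIIT Power & Stretch Fusion, Kettlebell Basics & Stretch Fusion, Rowing Bootcamp & Zumba 30

Check each pair: they overlap iff neither finishes before the other starts.
Sorted by start: Rowing Bootcamp, Zumba 30, Rowing Flow, Kettlebell Fusion, Kettlebell Basics, Stretch Fusion, HIIT Power, Barre Advanced.
Zumba 30 starts before Rowing Bootcamp ends → Rowing Bootcamp and Zumba 30 overlap.
Rowing Flow starts after Rowing Bootcamp ends — done with Rowing Bootcamp.
Rowing Flow starts after Zumba 30 ends — done with Zumba 30.
Kettlebell Fusion starts after Rowing Flow ends — done with Rowing Flow.
Kettlebell Basics starts exactly when Kettlebell Fusion ends (back-to-back, no overlap) — done with Kettlebell Fusion.
Stretch Fusion starts before Kettlebell Basics ends → Kettlebell Basics and Stretch Fusion overlap.
HIIT Power starts before Kettlebell Basics ends → Kettlebell Basics and HIIT Power overlap.
Barre Advanced starts before Kettlebell Basics ends → Kettlebell Basics and Barre Advanced overlap.
HIIT Power starts before Stretch Fusion ends → Stretch Fusion and HIIT Power overlap.
Barre Advanced starts exactly when Stretch Fusion ends (back-to-back, no overlap).
Barre Advanced starts before HIIT Power ends → HIIT Power and Barre Advanced overlap.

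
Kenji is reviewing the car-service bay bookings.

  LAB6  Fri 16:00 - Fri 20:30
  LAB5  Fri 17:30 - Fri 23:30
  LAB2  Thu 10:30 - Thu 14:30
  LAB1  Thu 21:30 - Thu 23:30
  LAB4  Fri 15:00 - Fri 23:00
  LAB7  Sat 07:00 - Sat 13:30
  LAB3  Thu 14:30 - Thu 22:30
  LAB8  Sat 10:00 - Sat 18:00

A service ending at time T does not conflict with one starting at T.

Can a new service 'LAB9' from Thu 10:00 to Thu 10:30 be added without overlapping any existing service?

Yes — the slot is free

LAB2: starts Thu 10:30 at or after LAB9 ends Thu 10:30 → clear.
LAB3: starts Thu 14:30 at or after LAB9 ends Thu 10:30 → clear.
LAB1: starts Thu 21:30 at or after LAB9 ends Thu 10:30 → clear.
LAB4: starts Fri 15:00 at or after LAB9 ends Thu 10:30 → clear.
LAB6: starts Fri 16:00 at or after LAB9 ends Thu 10:30 → clear.
LAB5: starts Fri 17:30 at or after LAB9 ends Thu 10:30 → clear.
LAB7: starts Sat 07:00 at or after LAB9 ends Thu 10:30 → clear.
LAB8: starts Sat 10:00 at or after LAB9 ends Thu 10:30 → clear.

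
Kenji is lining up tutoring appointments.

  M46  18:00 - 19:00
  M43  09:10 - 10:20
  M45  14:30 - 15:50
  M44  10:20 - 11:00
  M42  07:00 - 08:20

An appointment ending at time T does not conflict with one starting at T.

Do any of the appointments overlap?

Sorted by start: M42, M43, M44, M45, M46.
M43 starts after M42 ends — done with M42.
M44 starts exactly when M43 ends (back-to-back, no overlap) — done with M43.
M45 starts after M44 ends — done with M44.
M46 starts after M45 ends.
Every pair is clear; the schedule has no overlaps.

No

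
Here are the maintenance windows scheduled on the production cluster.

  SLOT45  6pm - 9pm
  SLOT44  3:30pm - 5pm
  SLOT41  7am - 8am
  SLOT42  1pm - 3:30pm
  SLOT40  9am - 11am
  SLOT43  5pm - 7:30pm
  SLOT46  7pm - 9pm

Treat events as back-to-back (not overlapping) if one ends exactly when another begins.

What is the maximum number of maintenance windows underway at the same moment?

Sort all start/end points and keep a running count:
7am start SLOT41 → 1
8am end SLOT41 → 0
9am start SLOT40 → 1
11am end SLOT40 → 0
1pm start SLOT42 → 1
3:30pm end SLOT42 → 0
3:30pm start SLOT44 → 1
5pm end SLOT44 → 0
5pm start SLOT43 → 1
6pm start SLOT45 → 2
7pm start SLOT46 → 3
7:30pm end SLOT43 → 2
9pm end SLOT45 → 1
9pm end SLOT46 → 0
Peak is 3, at 7pm (SLOT43, SLOT45, SLOT46).

3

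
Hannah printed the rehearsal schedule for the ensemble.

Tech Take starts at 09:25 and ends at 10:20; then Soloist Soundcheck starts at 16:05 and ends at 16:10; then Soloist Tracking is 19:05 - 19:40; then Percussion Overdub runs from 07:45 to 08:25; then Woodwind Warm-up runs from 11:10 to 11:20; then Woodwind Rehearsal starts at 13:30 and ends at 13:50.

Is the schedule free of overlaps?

Two intervals overlap when each starts before the other ends.
Sorted by start: Percussion Overdub, Tech Take, Woodwind Warm-up, Woodwind Rehearsal, Soloist Soundcheck, Soloist Tracking.
Tech Take starts after Percussion Overdub ends; Percussion Overdub is clear from here.
Woodwind Warm-up starts after Tech Take ends; Tech Take is clear from here.
Woodwind Rehearsal starts after Woodwind Warm-up ends; Woodwind Warm-up is clear from here.
Soloist Soundcheck starts after Woodwind Rehearsal ends; Woodwind Rehearsal is clear from here.
Soloist Tracking starts after Soloist Soundcheck ends.
Every pair is clear; the schedule has no overlaps.

Yes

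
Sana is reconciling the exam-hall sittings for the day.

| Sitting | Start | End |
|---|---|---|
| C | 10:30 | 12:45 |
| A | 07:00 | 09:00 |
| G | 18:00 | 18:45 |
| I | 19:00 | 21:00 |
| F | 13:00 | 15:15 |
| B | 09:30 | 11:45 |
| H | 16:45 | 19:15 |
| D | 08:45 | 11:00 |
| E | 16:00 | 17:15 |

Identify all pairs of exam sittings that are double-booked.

Sorted by start: A, D, B, C, F, E, H, G, I.
D starts before A ends → A and D overlap.
B starts after A ends; A is clear from here.
B starts before D ends → D and B overlap.
C starts before D ends → D and C overlap.
F starts after D ends; D is clear from here.
C starts before B ends → B and C overlap.
F starts after B ends; B is clear from here.
F starts after C ends; C is clear from here.
E starts after F ends; F is clear from here.
H starts before E ends → E and H overlap.
G starts after E ends; E is clear from here.
G starts before H ends → H and G overlap.
I starts before H ends → H and I overlap.
I starts after G ends.

A & D, B & C, B & D, C & D, E & H, G & H, H & I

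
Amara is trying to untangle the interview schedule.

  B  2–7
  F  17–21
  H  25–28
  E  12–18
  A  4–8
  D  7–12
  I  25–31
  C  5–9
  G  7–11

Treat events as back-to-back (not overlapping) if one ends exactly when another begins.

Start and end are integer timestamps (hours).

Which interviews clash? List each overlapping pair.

A & B, A & C, A & D, A & G, B & C, C & D, C & G, D & G, E & F, H & I

Check each pair: they overlap iff neither finishes before the other starts.
Sorted by start: B, A, C, D, G, E, F, H, I.
A starts before B ends → B and A overlap.
C starts before B ends → B and C overlap.
D starts exactly when B ends (back-to-back, no overlap) — done with B.
C starts before A ends → A and C overlap.
D starts before A ends → A and D overlap.
G starts before A ends → A and G overlap.
E starts after A ends — done with A.
D starts before C ends → C and D overlap.
G starts before C ends → C and G overlap.
E starts after C ends — done with C.
G starts before D ends → D and G overlap.
E starts exactly when D ends (back-to-back, no overlap) — done with D.
E starts after G ends — done with G.
F starts before E ends → E and F overlap.
H starts after E ends — done with E.
H starts after F ends — done with F.
I starts before H ends → H and I overlap.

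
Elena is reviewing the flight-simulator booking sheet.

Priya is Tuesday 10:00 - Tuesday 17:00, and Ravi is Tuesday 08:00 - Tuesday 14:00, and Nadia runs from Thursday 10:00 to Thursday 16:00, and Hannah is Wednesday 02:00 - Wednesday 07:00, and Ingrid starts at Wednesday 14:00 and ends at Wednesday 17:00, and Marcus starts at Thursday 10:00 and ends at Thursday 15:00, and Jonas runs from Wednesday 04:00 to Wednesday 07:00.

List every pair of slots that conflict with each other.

Hannah & Jonas, Marcus & Nadia, Priya & Ravi

Sorted by start: Ravi, Priya, Hannah, Jonas, Ingrid, Marcus, Nadia.
Priya starts before Ravi ends → Ravi and Priya overlap.
Hannah starts after Ravi ends, so nothing later overlaps Ravi either.
Hannah starts after Priya ends, so nothing later overlaps Priya either.
Jonas starts before Hannah ends → Hannah and Jonas overlap.
Ingrid starts after Hannah ends, so nothing later overlaps Hannah either.
Ingrid starts after Jonas ends, so nothing later overlaps Jonas either.
Marcus starts after Ingrid ends, so nothing later overlaps Ingrid either.
Nadia starts before Marcus ends → Marcus and Nadia overlap.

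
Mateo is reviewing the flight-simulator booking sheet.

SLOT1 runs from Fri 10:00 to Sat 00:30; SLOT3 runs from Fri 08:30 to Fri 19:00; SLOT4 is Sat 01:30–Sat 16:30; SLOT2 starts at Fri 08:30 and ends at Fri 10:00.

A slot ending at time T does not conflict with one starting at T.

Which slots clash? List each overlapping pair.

Sorted by start: SLOT2, SLOT3, SLOT1, SLOT4.
SLOT3 starts before SLOT2 ends → SLOT2 and SLOT3 overlap.
SLOT1 starts exactly when SLOT2 ends (back-to-back, no overlap), so nothing later overlaps SLOT2 either.
SLOT1 starts before SLOT3 ends → SLOT3 and SLOT1 overlap.
SLOT4 starts after SLOT3 ends.
SLOT4 starts after SLOT1 ends.

SLOT1 & SLOT3, SLOT2 & SLOT3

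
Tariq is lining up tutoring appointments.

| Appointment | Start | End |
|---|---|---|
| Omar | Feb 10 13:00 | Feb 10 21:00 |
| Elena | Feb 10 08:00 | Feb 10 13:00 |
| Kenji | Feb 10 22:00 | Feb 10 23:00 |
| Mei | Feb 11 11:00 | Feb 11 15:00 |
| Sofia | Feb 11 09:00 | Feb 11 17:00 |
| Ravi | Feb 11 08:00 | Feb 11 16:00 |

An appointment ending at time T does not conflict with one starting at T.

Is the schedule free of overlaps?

Sorted by start: Elena, Omar, Kenji, Ravi, Sofia, Mei.
Omar starts exactly when Elena ends (back-to-back, no overlap), so nothing later overlaps Elena either.
Kenji starts after Omar ends, so nothing later overlaps Omar either.
Ravi starts after Kenji ends, so nothing later overlaps Kenji either.
Sofia starts before Ravi ends → Ravi and Sofia overlap.
That's a conflict, so the schedule is not conflict-free.

No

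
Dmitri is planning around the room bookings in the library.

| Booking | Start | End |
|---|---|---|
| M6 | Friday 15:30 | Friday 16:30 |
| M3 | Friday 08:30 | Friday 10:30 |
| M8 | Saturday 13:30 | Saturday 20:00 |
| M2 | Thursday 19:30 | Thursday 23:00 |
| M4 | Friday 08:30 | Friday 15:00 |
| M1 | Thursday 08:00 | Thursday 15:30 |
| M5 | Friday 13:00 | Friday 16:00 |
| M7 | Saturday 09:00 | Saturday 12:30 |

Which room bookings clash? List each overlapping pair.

M3 & M4, M4 & M5, M5 & M6

Two intervals overlap when each starts before the other ends.
Sorted by start: M1, M2, M3, M4, M5, M6, M7, M8.
M2 starts after M1 ends, so M1 has no further overlaps.
M3 starts after M2 ends, so M2 has no further overlaps.
M4 starts before M3 ends → M3 and M4 overlap.
M5 starts after M3 ends, so M3 has no further overlaps.
M5 starts before M4 ends → M4 and M5 overlap.
M6 starts after M4 ends, so M4 has no further overlaps.
M6 starts before M5 ends → M5 and M6 overlap.
M7 starts after M5 ends, so M5 has no further overlaps.
M7 starts after M6 ends, so M6 has no further overlaps.
M8 starts after M7 ends.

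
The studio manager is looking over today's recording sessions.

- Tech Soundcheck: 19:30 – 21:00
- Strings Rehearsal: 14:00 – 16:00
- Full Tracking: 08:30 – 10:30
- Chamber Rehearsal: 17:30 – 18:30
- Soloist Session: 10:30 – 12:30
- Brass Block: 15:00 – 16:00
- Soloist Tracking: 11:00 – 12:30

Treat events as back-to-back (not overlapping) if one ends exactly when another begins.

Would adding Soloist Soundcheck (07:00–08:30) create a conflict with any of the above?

No — it doesn't clash with anything

Full Tracking: starts 08:30 at or after Soloist Soundcheck ends 08:30 → clear.
Soloist Session: starts 10:30 at or after Soloist Soundcheck ends 08:30 → clear.
Soloist Tracking: starts 11:00 at or after Soloist Soundcheck ends 08:30 → clear.
Strings Rehearsal: starts 14:00 at or after Soloist Soundcheck ends 08:30 → clear.
Brass Block: starts 15:00 at or after Soloist Soundcheck ends 08:30 → clear.
Chamber Rehearsal: starts 17:30 at or after Soloist Soundcheck ends 08:30 → clear.
Tech Soundcheck: starts 19:30 at or after Soloist Soundcheck ends 08:30 → clear.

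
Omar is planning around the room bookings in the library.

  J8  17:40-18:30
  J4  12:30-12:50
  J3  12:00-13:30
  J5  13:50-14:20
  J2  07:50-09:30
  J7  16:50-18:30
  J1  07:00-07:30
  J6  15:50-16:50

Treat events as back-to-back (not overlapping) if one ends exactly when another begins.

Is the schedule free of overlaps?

No

Sorted by start: J1, J2, J3, J4, J5, J6, J7, J8.
J2 starts after J1 ends; J1 is clear from here.
J3 starts after J2 ends; J2 is clear from here.
J4 starts before J3 ends → J3 and J4 overlap.
That's a conflict, so the schedule is not conflict-free.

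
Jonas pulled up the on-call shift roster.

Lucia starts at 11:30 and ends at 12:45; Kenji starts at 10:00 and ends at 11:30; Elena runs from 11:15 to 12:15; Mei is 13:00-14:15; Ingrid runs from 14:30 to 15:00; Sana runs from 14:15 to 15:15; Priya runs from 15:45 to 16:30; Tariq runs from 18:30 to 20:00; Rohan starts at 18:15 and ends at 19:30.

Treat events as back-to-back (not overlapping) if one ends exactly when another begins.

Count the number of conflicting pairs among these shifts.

Two intervals overlap when each starts before the other ends.
Sorted by start: Kenji, Elena, Lucia, Mei, Sana, Ingrid, Priya, Rohan, Tariq.
Elena starts before Kenji ends → Kenji and Elena overlap.
Lucia starts exactly when Kenji ends (back-to-back, no overlap); Kenji is clear from here.
Lucia starts before Elena ends → Elena and Lucia overlap.
Mei starts after Elena ends; Elena is clear from here.
Mei starts after Lucia ends; Lucia is clear from here.
Sana starts exactly when Mei ends (back-to-back, no overlap); Mei is clear from here.
Ingrid starts before Sana ends → Sana and Ingrid overlap.
Priya starts after Sana ends; Sana is clear from here.
Priya starts after Ingrid ends; Ingrid is clear from here.
Rohan starts after Priya ends; Priya is clear from here.
Tariq starts before Rohan ends → Rohan and Tariq overlap.
Overlapping pairs: Elena & Kenji, Elena & Lucia, Ingrid & Sana, Rohan & Tariq — 4 in total.

4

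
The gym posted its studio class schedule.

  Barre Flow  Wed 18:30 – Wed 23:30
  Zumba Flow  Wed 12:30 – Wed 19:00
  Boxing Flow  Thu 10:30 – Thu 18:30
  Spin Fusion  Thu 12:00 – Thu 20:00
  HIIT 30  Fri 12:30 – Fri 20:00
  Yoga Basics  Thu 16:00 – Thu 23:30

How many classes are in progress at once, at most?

Sweep the timeline, counting +1 at each start and −1 at each end (ends before starts at a tie):
Wed 12:30 start Zumba Flow → 1
Wed 18:30 start Barre Flow → 2
Wed 19:00 end Zumba Flow → 1
Wed 23:30 end Barre Flow → 0
Thu 10:30 start Boxing Flow → 1
Thu 12:00 start Spin Fusion → 2
Thu 16:00 start Yoga Basics → 3
Thu 18:30 end Boxing Flow → 2
Thu 20:00 end Spin Fusion → 1
Thu 23:30 end Yoga Basics → 0
Fri 12:30 start HIIT 30 → 1
Fri 20:00 end HIIT 30 → 0
Peak is 3, at Thu 16:00 (Boxing Flow, Spin Fusion, Yoga Basics).

3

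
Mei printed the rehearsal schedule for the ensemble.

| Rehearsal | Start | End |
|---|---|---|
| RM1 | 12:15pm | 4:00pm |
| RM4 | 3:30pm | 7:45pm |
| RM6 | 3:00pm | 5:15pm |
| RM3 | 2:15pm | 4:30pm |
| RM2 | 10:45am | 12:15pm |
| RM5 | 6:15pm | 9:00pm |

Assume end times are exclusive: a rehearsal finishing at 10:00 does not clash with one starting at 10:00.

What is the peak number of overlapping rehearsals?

Sort all start/end points and keep a running count:
10:45am start RM2 → 1
12:15pm end RM2 → 0
12:15pm start RM1 → 1
2:15pm start RM3 → 2
3:00pm start RM6 → 3
3:30pm start RM4 → 4
4:00pm end RM1 → 3
4:30pm end RM3 → 2
5:15pm end RM6 → 1
6:15pm start RM5 → 2
7:45pm end RM4 → 1
9:00pm end RM5 → 0
Peak is 4, at 3:30pm (RM1, RM3, RM4, RM6).

4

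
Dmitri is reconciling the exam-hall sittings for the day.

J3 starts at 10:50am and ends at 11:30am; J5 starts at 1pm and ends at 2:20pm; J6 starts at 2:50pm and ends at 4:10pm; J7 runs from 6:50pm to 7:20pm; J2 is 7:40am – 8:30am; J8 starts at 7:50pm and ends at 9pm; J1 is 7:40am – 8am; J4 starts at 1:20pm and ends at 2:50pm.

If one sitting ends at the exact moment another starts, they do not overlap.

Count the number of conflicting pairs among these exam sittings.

2

Sorted by start: J1, J2, J3, J5, J4, J6, J7, J8.
J2 starts before J1 ends → J1 and J2 overlap.
J3 starts after J1 ends; J1 is clear from here.
J3 starts after J2 ends; J2 is clear from here.
J5 starts after J3 ends; J3 is clear from here.
J4 starts before J5 ends → J5 and J4 overlap.
J6 starts after J5 ends; J5 is clear from here.
J6 starts exactly when J4 ends (back-to-back, no overlap); J4 is clear from here.
J7 starts after J6 ends; J6 is clear from here.
J8 starts after J7 ends.
Overlapping pairs: J1 & J2, J4 & J5 — 2 in total.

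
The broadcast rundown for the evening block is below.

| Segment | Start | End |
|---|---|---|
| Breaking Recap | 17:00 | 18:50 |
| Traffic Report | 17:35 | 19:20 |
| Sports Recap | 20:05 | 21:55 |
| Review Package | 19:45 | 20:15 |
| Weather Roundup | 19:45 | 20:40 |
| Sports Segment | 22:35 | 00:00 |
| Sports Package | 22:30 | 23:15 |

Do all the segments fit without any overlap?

Sorted by start: Breaking Recap, Traffic Report, Review Package, Weather Roundup, Sports Recap, Sports Package, Sports Segment.
Traffic Report starts before Breaking Recap ends → Breaking Recap and Traffic Report overlap.
That's a conflict, so the schedule is not conflict-free.

No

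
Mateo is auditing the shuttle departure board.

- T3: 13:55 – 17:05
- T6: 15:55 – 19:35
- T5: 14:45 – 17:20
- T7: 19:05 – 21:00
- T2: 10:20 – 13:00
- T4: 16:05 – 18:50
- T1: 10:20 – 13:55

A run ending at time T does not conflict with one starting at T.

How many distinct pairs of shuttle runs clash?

8

Sorted by start: T1, T2, T3, T5, T6, T4, T7.
T2 starts before T1 ends → T1 and T2 overlap.
T3 starts exactly when T1 ends (back-to-back, no overlap), so nothing later overlaps T1 either.
T3 starts after T2 ends, so nothing later overlaps T2 either.
T5 starts before T3 ends → T3 and T5 overlap.
T6 starts before T3 ends → T3 and T6 overlap.
T4 starts before T3 ends → T3 and T4 overlap.
T7 starts after T3 ends.
T6 starts before T5 ends → T5 and T6 overlap.
T4 starts before T5 ends → T5 and T4 overlap.
T7 starts after T5 ends.
T4 starts before T6 ends → T6 and T4 overlap.
T7 starts before T6 ends → T6 and T7 overlap.
T7 starts after T4 ends.
Overlapping pairs: T1 & T2, T3 & T4, T3 & T5, T3 & T6, T4 & T5, T4 & T6, T5 & T6, T6 & T7 — 8 in total.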